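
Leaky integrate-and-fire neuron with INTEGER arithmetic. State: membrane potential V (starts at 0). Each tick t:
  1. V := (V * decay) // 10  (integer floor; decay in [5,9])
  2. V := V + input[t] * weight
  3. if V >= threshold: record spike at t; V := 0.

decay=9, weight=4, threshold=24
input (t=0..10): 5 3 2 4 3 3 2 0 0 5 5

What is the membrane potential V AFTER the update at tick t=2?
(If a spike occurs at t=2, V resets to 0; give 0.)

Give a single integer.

t=0: input=5 -> V=20
t=1: input=3 -> V=0 FIRE
t=2: input=2 -> V=8
t=3: input=4 -> V=23
t=4: input=3 -> V=0 FIRE
t=5: input=3 -> V=12
t=6: input=2 -> V=18
t=7: input=0 -> V=16
t=8: input=0 -> V=14
t=9: input=5 -> V=0 FIRE
t=10: input=5 -> V=20

Answer: 8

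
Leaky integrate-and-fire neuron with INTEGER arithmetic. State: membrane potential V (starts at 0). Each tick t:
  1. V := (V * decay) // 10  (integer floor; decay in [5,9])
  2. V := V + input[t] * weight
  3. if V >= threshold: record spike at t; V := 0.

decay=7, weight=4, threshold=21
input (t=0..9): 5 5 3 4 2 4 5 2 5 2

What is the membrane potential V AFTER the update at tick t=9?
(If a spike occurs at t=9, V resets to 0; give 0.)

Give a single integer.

t=0: input=5 -> V=20
t=1: input=5 -> V=0 FIRE
t=2: input=3 -> V=12
t=3: input=4 -> V=0 FIRE
t=4: input=2 -> V=8
t=5: input=4 -> V=0 FIRE
t=6: input=5 -> V=20
t=7: input=2 -> V=0 FIRE
t=8: input=5 -> V=20
t=9: input=2 -> V=0 FIRE

Answer: 0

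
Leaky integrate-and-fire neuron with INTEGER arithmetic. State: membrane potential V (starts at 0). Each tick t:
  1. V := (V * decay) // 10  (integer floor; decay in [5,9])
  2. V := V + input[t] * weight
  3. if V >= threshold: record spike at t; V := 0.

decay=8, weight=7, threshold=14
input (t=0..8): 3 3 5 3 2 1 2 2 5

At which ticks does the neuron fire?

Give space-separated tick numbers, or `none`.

Answer: 0 1 2 3 4 6 7 8

Derivation:
t=0: input=3 -> V=0 FIRE
t=1: input=3 -> V=0 FIRE
t=2: input=5 -> V=0 FIRE
t=3: input=3 -> V=0 FIRE
t=4: input=2 -> V=0 FIRE
t=5: input=1 -> V=7
t=6: input=2 -> V=0 FIRE
t=7: input=2 -> V=0 FIRE
t=8: input=5 -> V=0 FIRE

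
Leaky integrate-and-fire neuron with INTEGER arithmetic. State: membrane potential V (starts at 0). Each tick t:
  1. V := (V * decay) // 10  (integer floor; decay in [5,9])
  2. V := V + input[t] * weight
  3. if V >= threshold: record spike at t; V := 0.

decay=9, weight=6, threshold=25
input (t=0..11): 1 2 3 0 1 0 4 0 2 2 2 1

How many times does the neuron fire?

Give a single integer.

Answer: 3

Derivation:
t=0: input=1 -> V=6
t=1: input=2 -> V=17
t=2: input=3 -> V=0 FIRE
t=3: input=0 -> V=0
t=4: input=1 -> V=6
t=5: input=0 -> V=5
t=6: input=4 -> V=0 FIRE
t=7: input=0 -> V=0
t=8: input=2 -> V=12
t=9: input=2 -> V=22
t=10: input=2 -> V=0 FIRE
t=11: input=1 -> V=6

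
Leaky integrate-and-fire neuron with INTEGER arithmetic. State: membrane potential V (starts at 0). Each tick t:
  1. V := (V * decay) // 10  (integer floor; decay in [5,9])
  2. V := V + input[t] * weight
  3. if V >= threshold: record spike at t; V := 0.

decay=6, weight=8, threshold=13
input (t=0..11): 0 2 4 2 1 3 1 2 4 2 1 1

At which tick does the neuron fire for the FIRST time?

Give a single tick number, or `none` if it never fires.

t=0: input=0 -> V=0
t=1: input=2 -> V=0 FIRE
t=2: input=4 -> V=0 FIRE
t=3: input=2 -> V=0 FIRE
t=4: input=1 -> V=8
t=5: input=3 -> V=0 FIRE
t=6: input=1 -> V=8
t=7: input=2 -> V=0 FIRE
t=8: input=4 -> V=0 FIRE
t=9: input=2 -> V=0 FIRE
t=10: input=1 -> V=8
t=11: input=1 -> V=12

Answer: 1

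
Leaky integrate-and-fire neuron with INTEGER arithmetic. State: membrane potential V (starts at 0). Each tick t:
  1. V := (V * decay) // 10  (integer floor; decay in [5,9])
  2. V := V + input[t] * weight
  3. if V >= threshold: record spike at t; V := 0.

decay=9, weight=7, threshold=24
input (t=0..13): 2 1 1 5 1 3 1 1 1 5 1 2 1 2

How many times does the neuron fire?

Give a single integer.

t=0: input=2 -> V=14
t=1: input=1 -> V=19
t=2: input=1 -> V=0 FIRE
t=3: input=5 -> V=0 FIRE
t=4: input=1 -> V=7
t=5: input=3 -> V=0 FIRE
t=6: input=1 -> V=7
t=7: input=1 -> V=13
t=8: input=1 -> V=18
t=9: input=5 -> V=0 FIRE
t=10: input=1 -> V=7
t=11: input=2 -> V=20
t=12: input=1 -> V=0 FIRE
t=13: input=2 -> V=14

Answer: 5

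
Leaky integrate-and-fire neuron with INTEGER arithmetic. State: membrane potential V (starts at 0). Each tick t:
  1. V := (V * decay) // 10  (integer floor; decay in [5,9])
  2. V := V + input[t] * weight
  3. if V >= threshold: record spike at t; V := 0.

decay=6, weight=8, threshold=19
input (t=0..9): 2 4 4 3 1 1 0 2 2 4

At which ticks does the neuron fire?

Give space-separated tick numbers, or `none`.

t=0: input=2 -> V=16
t=1: input=4 -> V=0 FIRE
t=2: input=4 -> V=0 FIRE
t=3: input=3 -> V=0 FIRE
t=4: input=1 -> V=8
t=5: input=1 -> V=12
t=6: input=0 -> V=7
t=7: input=2 -> V=0 FIRE
t=8: input=2 -> V=16
t=9: input=4 -> V=0 FIRE

Answer: 1 2 3 7 9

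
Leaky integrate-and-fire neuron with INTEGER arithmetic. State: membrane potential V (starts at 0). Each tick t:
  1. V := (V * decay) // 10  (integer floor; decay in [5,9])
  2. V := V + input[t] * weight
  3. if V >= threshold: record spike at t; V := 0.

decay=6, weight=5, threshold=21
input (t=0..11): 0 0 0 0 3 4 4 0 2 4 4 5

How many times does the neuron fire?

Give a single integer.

Answer: 3

Derivation:
t=0: input=0 -> V=0
t=1: input=0 -> V=0
t=2: input=0 -> V=0
t=3: input=0 -> V=0
t=4: input=3 -> V=15
t=5: input=4 -> V=0 FIRE
t=6: input=4 -> V=20
t=7: input=0 -> V=12
t=8: input=2 -> V=17
t=9: input=4 -> V=0 FIRE
t=10: input=4 -> V=20
t=11: input=5 -> V=0 FIRE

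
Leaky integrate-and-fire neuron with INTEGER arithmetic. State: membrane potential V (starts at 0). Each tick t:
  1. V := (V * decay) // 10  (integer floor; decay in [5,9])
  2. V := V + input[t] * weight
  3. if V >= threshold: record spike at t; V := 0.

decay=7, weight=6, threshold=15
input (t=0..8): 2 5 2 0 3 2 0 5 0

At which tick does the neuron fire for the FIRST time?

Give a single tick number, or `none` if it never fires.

t=0: input=2 -> V=12
t=1: input=5 -> V=0 FIRE
t=2: input=2 -> V=12
t=3: input=0 -> V=8
t=4: input=3 -> V=0 FIRE
t=5: input=2 -> V=12
t=6: input=0 -> V=8
t=7: input=5 -> V=0 FIRE
t=8: input=0 -> V=0

Answer: 1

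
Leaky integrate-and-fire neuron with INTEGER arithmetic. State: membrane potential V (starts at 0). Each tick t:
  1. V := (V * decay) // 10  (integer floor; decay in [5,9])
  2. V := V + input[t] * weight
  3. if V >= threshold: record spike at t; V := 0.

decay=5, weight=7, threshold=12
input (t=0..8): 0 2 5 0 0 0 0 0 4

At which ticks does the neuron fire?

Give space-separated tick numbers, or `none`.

Answer: 1 2 8

Derivation:
t=0: input=0 -> V=0
t=1: input=2 -> V=0 FIRE
t=2: input=5 -> V=0 FIRE
t=3: input=0 -> V=0
t=4: input=0 -> V=0
t=5: input=0 -> V=0
t=6: input=0 -> V=0
t=7: input=0 -> V=0
t=8: input=4 -> V=0 FIRE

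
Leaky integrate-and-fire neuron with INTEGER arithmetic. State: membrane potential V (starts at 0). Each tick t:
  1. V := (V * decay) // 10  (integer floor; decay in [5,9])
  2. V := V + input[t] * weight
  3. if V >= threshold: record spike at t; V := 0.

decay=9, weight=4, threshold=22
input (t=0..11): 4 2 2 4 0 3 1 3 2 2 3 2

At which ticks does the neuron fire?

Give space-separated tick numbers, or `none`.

t=0: input=4 -> V=16
t=1: input=2 -> V=0 FIRE
t=2: input=2 -> V=8
t=3: input=4 -> V=0 FIRE
t=4: input=0 -> V=0
t=5: input=3 -> V=12
t=6: input=1 -> V=14
t=7: input=3 -> V=0 FIRE
t=8: input=2 -> V=8
t=9: input=2 -> V=15
t=10: input=3 -> V=0 FIRE
t=11: input=2 -> V=8

Answer: 1 3 7 10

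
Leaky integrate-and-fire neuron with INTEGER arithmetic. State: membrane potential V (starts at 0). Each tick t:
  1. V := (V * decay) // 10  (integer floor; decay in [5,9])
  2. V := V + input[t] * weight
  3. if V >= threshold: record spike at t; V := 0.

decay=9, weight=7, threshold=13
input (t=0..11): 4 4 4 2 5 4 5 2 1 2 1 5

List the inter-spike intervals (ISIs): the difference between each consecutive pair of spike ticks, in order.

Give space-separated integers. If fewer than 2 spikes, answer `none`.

Answer: 1 1 1 1 1 1 1 2 2

Derivation:
t=0: input=4 -> V=0 FIRE
t=1: input=4 -> V=0 FIRE
t=2: input=4 -> V=0 FIRE
t=3: input=2 -> V=0 FIRE
t=4: input=5 -> V=0 FIRE
t=5: input=4 -> V=0 FIRE
t=6: input=5 -> V=0 FIRE
t=7: input=2 -> V=0 FIRE
t=8: input=1 -> V=7
t=9: input=2 -> V=0 FIRE
t=10: input=1 -> V=7
t=11: input=5 -> V=0 FIRE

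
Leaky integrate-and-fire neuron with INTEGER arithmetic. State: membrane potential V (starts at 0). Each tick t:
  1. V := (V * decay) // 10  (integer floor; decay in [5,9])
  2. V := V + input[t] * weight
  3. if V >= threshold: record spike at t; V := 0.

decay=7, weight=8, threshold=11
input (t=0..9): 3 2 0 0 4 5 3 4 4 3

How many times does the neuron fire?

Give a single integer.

t=0: input=3 -> V=0 FIRE
t=1: input=2 -> V=0 FIRE
t=2: input=0 -> V=0
t=3: input=0 -> V=0
t=4: input=4 -> V=0 FIRE
t=5: input=5 -> V=0 FIRE
t=6: input=3 -> V=0 FIRE
t=7: input=4 -> V=0 FIRE
t=8: input=4 -> V=0 FIRE
t=9: input=3 -> V=0 FIRE

Answer: 8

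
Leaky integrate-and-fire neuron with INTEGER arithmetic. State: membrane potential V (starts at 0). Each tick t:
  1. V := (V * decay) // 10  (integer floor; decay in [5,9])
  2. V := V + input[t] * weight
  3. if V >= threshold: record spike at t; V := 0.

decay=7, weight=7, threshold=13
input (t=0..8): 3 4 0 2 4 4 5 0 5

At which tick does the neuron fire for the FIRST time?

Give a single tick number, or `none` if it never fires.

t=0: input=3 -> V=0 FIRE
t=1: input=4 -> V=0 FIRE
t=2: input=0 -> V=0
t=3: input=2 -> V=0 FIRE
t=4: input=4 -> V=0 FIRE
t=5: input=4 -> V=0 FIRE
t=6: input=5 -> V=0 FIRE
t=7: input=0 -> V=0
t=8: input=5 -> V=0 FIRE

Answer: 0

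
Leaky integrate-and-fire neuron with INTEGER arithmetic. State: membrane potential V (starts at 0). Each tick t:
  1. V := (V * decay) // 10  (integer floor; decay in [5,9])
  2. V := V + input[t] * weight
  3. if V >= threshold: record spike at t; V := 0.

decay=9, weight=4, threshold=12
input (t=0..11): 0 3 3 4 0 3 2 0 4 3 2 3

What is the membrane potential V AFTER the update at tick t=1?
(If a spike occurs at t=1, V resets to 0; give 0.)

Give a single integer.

t=0: input=0 -> V=0
t=1: input=3 -> V=0 FIRE
t=2: input=3 -> V=0 FIRE
t=3: input=4 -> V=0 FIRE
t=4: input=0 -> V=0
t=5: input=3 -> V=0 FIRE
t=6: input=2 -> V=8
t=7: input=0 -> V=7
t=8: input=4 -> V=0 FIRE
t=9: input=3 -> V=0 FIRE
t=10: input=2 -> V=8
t=11: input=3 -> V=0 FIRE

Answer: 0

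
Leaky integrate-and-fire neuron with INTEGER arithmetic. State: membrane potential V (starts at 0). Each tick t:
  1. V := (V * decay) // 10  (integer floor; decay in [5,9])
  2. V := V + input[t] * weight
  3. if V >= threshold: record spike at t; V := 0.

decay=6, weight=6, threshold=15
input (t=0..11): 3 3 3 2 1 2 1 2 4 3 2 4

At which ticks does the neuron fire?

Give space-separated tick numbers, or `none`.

t=0: input=3 -> V=0 FIRE
t=1: input=3 -> V=0 FIRE
t=2: input=3 -> V=0 FIRE
t=3: input=2 -> V=12
t=4: input=1 -> V=13
t=5: input=2 -> V=0 FIRE
t=6: input=1 -> V=6
t=7: input=2 -> V=0 FIRE
t=8: input=4 -> V=0 FIRE
t=9: input=3 -> V=0 FIRE
t=10: input=2 -> V=12
t=11: input=4 -> V=0 FIRE

Answer: 0 1 2 5 7 8 9 11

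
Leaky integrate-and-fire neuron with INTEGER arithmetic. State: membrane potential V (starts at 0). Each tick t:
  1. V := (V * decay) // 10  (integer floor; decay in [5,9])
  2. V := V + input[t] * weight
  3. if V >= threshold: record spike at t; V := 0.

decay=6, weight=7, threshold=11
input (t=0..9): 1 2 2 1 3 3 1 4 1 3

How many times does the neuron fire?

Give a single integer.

Answer: 6

Derivation:
t=0: input=1 -> V=7
t=1: input=2 -> V=0 FIRE
t=2: input=2 -> V=0 FIRE
t=3: input=1 -> V=7
t=4: input=3 -> V=0 FIRE
t=5: input=3 -> V=0 FIRE
t=6: input=1 -> V=7
t=7: input=4 -> V=0 FIRE
t=8: input=1 -> V=7
t=9: input=3 -> V=0 FIRE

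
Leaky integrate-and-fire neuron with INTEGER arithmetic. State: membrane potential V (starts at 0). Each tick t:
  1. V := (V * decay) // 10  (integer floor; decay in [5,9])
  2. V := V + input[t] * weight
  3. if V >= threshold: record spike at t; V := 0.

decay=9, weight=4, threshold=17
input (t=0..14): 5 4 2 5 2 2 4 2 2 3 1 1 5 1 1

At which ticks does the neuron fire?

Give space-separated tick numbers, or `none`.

t=0: input=5 -> V=0 FIRE
t=1: input=4 -> V=16
t=2: input=2 -> V=0 FIRE
t=3: input=5 -> V=0 FIRE
t=4: input=2 -> V=8
t=5: input=2 -> V=15
t=6: input=4 -> V=0 FIRE
t=7: input=2 -> V=8
t=8: input=2 -> V=15
t=9: input=3 -> V=0 FIRE
t=10: input=1 -> V=4
t=11: input=1 -> V=7
t=12: input=5 -> V=0 FIRE
t=13: input=1 -> V=4
t=14: input=1 -> V=7

Answer: 0 2 3 6 9 12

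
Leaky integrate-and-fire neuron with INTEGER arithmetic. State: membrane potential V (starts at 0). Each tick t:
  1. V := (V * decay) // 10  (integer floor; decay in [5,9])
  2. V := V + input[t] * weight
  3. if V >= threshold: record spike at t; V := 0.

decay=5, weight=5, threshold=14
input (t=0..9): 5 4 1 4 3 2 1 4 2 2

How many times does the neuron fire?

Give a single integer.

Answer: 6

Derivation:
t=0: input=5 -> V=0 FIRE
t=1: input=4 -> V=0 FIRE
t=2: input=1 -> V=5
t=3: input=4 -> V=0 FIRE
t=4: input=3 -> V=0 FIRE
t=5: input=2 -> V=10
t=6: input=1 -> V=10
t=7: input=4 -> V=0 FIRE
t=8: input=2 -> V=10
t=9: input=2 -> V=0 FIRE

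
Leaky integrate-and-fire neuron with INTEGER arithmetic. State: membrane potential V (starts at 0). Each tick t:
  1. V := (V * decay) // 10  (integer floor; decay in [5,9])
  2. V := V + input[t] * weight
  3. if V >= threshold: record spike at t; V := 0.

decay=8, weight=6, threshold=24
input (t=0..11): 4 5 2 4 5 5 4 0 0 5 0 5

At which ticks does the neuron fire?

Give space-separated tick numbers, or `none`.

Answer: 0 1 3 4 5 6 9 11

Derivation:
t=0: input=4 -> V=0 FIRE
t=1: input=5 -> V=0 FIRE
t=2: input=2 -> V=12
t=3: input=4 -> V=0 FIRE
t=4: input=5 -> V=0 FIRE
t=5: input=5 -> V=0 FIRE
t=6: input=4 -> V=0 FIRE
t=7: input=0 -> V=0
t=8: input=0 -> V=0
t=9: input=5 -> V=0 FIRE
t=10: input=0 -> V=0
t=11: input=5 -> V=0 FIRE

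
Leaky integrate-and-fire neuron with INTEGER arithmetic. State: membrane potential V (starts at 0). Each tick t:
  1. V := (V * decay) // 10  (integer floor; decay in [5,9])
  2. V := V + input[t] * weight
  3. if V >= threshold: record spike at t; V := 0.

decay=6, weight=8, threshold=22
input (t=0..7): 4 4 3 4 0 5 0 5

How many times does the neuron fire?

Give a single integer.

t=0: input=4 -> V=0 FIRE
t=1: input=4 -> V=0 FIRE
t=2: input=3 -> V=0 FIRE
t=3: input=4 -> V=0 FIRE
t=4: input=0 -> V=0
t=5: input=5 -> V=0 FIRE
t=6: input=0 -> V=0
t=7: input=5 -> V=0 FIRE

Answer: 6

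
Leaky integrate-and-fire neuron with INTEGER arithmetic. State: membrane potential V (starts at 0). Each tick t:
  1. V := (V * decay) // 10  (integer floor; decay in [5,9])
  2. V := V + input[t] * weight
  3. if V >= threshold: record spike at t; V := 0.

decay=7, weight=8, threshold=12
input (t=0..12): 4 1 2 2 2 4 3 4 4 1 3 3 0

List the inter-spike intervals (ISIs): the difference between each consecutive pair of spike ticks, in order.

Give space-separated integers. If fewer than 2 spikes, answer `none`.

Answer: 2 1 1 1 1 1 1 2 1

Derivation:
t=0: input=4 -> V=0 FIRE
t=1: input=1 -> V=8
t=2: input=2 -> V=0 FIRE
t=3: input=2 -> V=0 FIRE
t=4: input=2 -> V=0 FIRE
t=5: input=4 -> V=0 FIRE
t=6: input=3 -> V=0 FIRE
t=7: input=4 -> V=0 FIRE
t=8: input=4 -> V=0 FIRE
t=9: input=1 -> V=8
t=10: input=3 -> V=0 FIRE
t=11: input=3 -> V=0 FIRE
t=12: input=0 -> V=0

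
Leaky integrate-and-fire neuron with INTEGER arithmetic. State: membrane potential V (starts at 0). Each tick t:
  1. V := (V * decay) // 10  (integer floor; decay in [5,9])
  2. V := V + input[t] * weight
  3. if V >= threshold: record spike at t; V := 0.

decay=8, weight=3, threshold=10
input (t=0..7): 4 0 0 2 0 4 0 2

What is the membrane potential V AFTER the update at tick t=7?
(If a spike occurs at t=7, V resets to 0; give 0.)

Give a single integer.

Answer: 6

Derivation:
t=0: input=4 -> V=0 FIRE
t=1: input=0 -> V=0
t=2: input=0 -> V=0
t=3: input=2 -> V=6
t=4: input=0 -> V=4
t=5: input=4 -> V=0 FIRE
t=6: input=0 -> V=0
t=7: input=2 -> V=6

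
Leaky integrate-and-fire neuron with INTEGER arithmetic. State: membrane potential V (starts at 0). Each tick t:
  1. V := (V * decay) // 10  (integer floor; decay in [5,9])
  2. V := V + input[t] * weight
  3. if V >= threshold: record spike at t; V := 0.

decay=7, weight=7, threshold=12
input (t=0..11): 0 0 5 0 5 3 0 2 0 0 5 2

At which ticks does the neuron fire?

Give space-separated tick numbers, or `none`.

Answer: 2 4 5 7 10 11

Derivation:
t=0: input=0 -> V=0
t=1: input=0 -> V=0
t=2: input=5 -> V=0 FIRE
t=3: input=0 -> V=0
t=4: input=5 -> V=0 FIRE
t=5: input=3 -> V=0 FIRE
t=6: input=0 -> V=0
t=7: input=2 -> V=0 FIRE
t=8: input=0 -> V=0
t=9: input=0 -> V=0
t=10: input=5 -> V=0 FIRE
t=11: input=2 -> V=0 FIRE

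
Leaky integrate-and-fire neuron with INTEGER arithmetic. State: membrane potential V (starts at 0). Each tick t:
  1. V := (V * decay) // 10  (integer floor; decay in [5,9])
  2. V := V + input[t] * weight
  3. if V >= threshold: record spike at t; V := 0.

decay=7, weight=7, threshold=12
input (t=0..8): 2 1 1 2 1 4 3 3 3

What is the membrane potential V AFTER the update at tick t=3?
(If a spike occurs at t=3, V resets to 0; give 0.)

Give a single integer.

t=0: input=2 -> V=0 FIRE
t=1: input=1 -> V=7
t=2: input=1 -> V=11
t=3: input=2 -> V=0 FIRE
t=4: input=1 -> V=7
t=5: input=4 -> V=0 FIRE
t=6: input=3 -> V=0 FIRE
t=7: input=3 -> V=0 FIRE
t=8: input=3 -> V=0 FIRE

Answer: 0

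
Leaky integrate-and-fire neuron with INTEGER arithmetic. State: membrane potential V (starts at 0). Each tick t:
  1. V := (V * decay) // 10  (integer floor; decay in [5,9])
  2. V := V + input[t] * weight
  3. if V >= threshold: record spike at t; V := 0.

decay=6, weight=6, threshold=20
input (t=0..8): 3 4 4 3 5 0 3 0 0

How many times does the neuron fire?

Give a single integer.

t=0: input=3 -> V=18
t=1: input=4 -> V=0 FIRE
t=2: input=4 -> V=0 FIRE
t=3: input=3 -> V=18
t=4: input=5 -> V=0 FIRE
t=5: input=0 -> V=0
t=6: input=3 -> V=18
t=7: input=0 -> V=10
t=8: input=0 -> V=6

Answer: 3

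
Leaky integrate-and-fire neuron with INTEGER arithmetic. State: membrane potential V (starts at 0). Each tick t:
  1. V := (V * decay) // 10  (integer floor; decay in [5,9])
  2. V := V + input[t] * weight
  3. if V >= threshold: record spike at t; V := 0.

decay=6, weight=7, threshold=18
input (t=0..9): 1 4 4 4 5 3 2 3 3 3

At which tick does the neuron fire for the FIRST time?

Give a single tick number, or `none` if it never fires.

t=0: input=1 -> V=7
t=1: input=4 -> V=0 FIRE
t=2: input=4 -> V=0 FIRE
t=3: input=4 -> V=0 FIRE
t=4: input=5 -> V=0 FIRE
t=5: input=3 -> V=0 FIRE
t=6: input=2 -> V=14
t=7: input=3 -> V=0 FIRE
t=8: input=3 -> V=0 FIRE
t=9: input=3 -> V=0 FIRE

Answer: 1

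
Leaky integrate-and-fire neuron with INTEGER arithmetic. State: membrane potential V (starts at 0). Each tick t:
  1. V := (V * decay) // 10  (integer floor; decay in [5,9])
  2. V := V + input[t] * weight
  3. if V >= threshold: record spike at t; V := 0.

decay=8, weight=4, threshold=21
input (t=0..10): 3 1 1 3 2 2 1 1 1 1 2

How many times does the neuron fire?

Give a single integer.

Answer: 1

Derivation:
t=0: input=3 -> V=12
t=1: input=1 -> V=13
t=2: input=1 -> V=14
t=3: input=3 -> V=0 FIRE
t=4: input=2 -> V=8
t=5: input=2 -> V=14
t=6: input=1 -> V=15
t=7: input=1 -> V=16
t=8: input=1 -> V=16
t=9: input=1 -> V=16
t=10: input=2 -> V=20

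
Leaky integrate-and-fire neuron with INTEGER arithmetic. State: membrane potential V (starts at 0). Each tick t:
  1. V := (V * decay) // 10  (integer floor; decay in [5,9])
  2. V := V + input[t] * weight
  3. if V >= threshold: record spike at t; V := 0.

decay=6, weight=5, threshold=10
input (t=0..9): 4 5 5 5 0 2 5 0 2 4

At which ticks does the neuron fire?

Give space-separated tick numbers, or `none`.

t=0: input=4 -> V=0 FIRE
t=1: input=5 -> V=0 FIRE
t=2: input=5 -> V=0 FIRE
t=3: input=5 -> V=0 FIRE
t=4: input=0 -> V=0
t=5: input=2 -> V=0 FIRE
t=6: input=5 -> V=0 FIRE
t=7: input=0 -> V=0
t=8: input=2 -> V=0 FIRE
t=9: input=4 -> V=0 FIRE

Answer: 0 1 2 3 5 6 8 9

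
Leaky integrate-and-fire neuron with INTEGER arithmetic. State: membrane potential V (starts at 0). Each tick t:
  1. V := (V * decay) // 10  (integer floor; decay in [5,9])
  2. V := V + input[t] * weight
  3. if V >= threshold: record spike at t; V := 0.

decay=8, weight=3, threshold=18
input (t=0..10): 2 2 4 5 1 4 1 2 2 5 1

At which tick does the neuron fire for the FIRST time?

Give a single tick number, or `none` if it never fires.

t=0: input=2 -> V=6
t=1: input=2 -> V=10
t=2: input=4 -> V=0 FIRE
t=3: input=5 -> V=15
t=4: input=1 -> V=15
t=5: input=4 -> V=0 FIRE
t=6: input=1 -> V=3
t=7: input=2 -> V=8
t=8: input=2 -> V=12
t=9: input=5 -> V=0 FIRE
t=10: input=1 -> V=3

Answer: 2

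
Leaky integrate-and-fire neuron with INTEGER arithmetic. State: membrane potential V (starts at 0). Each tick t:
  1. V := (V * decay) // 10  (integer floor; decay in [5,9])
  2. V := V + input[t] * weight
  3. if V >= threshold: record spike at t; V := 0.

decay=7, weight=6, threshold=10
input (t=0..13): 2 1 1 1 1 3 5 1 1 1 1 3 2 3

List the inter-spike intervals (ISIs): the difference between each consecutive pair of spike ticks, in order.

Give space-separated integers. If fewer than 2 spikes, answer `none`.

Answer: 2 2 1 1 2 2 1 1 1

Derivation:
t=0: input=2 -> V=0 FIRE
t=1: input=1 -> V=6
t=2: input=1 -> V=0 FIRE
t=3: input=1 -> V=6
t=4: input=1 -> V=0 FIRE
t=5: input=3 -> V=0 FIRE
t=6: input=5 -> V=0 FIRE
t=7: input=1 -> V=6
t=8: input=1 -> V=0 FIRE
t=9: input=1 -> V=6
t=10: input=1 -> V=0 FIRE
t=11: input=3 -> V=0 FIRE
t=12: input=2 -> V=0 FIRE
t=13: input=3 -> V=0 FIRE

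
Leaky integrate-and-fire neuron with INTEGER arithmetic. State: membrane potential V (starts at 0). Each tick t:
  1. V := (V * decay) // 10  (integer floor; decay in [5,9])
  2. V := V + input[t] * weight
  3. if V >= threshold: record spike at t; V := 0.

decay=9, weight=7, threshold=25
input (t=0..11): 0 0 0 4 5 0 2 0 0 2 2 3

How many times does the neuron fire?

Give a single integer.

t=0: input=0 -> V=0
t=1: input=0 -> V=0
t=2: input=0 -> V=0
t=3: input=4 -> V=0 FIRE
t=4: input=5 -> V=0 FIRE
t=5: input=0 -> V=0
t=6: input=2 -> V=14
t=7: input=0 -> V=12
t=8: input=0 -> V=10
t=9: input=2 -> V=23
t=10: input=2 -> V=0 FIRE
t=11: input=3 -> V=21

Answer: 3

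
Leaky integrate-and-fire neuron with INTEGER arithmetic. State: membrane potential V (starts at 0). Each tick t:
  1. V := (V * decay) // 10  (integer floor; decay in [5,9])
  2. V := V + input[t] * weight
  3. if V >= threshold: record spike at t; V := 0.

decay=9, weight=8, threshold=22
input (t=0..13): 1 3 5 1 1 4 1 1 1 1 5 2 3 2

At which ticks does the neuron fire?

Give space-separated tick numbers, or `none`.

t=0: input=1 -> V=8
t=1: input=3 -> V=0 FIRE
t=2: input=5 -> V=0 FIRE
t=3: input=1 -> V=8
t=4: input=1 -> V=15
t=5: input=4 -> V=0 FIRE
t=6: input=1 -> V=8
t=7: input=1 -> V=15
t=8: input=1 -> V=21
t=9: input=1 -> V=0 FIRE
t=10: input=5 -> V=0 FIRE
t=11: input=2 -> V=16
t=12: input=3 -> V=0 FIRE
t=13: input=2 -> V=16

Answer: 1 2 5 9 10 12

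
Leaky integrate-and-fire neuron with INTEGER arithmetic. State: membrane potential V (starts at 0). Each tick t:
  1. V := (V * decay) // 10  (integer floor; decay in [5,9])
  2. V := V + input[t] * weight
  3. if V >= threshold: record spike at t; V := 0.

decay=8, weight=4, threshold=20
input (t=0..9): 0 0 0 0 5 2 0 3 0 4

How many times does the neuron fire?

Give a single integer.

Answer: 2

Derivation:
t=0: input=0 -> V=0
t=1: input=0 -> V=0
t=2: input=0 -> V=0
t=3: input=0 -> V=0
t=4: input=5 -> V=0 FIRE
t=5: input=2 -> V=8
t=6: input=0 -> V=6
t=7: input=3 -> V=16
t=8: input=0 -> V=12
t=9: input=4 -> V=0 FIRE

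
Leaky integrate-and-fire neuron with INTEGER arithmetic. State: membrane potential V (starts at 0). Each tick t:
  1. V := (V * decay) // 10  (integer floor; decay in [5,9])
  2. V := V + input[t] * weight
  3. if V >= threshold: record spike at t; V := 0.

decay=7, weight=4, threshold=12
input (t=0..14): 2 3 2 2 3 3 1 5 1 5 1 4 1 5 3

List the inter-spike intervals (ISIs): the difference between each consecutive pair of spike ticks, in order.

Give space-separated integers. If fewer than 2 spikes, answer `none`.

t=0: input=2 -> V=8
t=1: input=3 -> V=0 FIRE
t=2: input=2 -> V=8
t=3: input=2 -> V=0 FIRE
t=4: input=3 -> V=0 FIRE
t=5: input=3 -> V=0 FIRE
t=6: input=1 -> V=4
t=7: input=5 -> V=0 FIRE
t=8: input=1 -> V=4
t=9: input=5 -> V=0 FIRE
t=10: input=1 -> V=4
t=11: input=4 -> V=0 FIRE
t=12: input=1 -> V=4
t=13: input=5 -> V=0 FIRE
t=14: input=3 -> V=0 FIRE

Answer: 2 1 1 2 2 2 2 1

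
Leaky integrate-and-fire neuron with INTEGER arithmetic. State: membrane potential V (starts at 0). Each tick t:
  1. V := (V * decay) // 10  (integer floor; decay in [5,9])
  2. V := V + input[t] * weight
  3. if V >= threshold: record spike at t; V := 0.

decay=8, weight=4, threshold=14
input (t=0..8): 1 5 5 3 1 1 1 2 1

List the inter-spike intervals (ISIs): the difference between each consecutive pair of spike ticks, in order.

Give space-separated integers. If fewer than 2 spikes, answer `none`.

Answer: 1 3

Derivation:
t=0: input=1 -> V=4
t=1: input=5 -> V=0 FIRE
t=2: input=5 -> V=0 FIRE
t=3: input=3 -> V=12
t=4: input=1 -> V=13
t=5: input=1 -> V=0 FIRE
t=6: input=1 -> V=4
t=7: input=2 -> V=11
t=8: input=1 -> V=12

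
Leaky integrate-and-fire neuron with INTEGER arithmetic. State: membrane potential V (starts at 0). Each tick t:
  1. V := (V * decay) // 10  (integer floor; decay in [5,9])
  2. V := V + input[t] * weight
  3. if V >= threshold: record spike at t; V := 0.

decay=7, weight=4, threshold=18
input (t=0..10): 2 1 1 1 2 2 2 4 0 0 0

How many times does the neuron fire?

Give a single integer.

Answer: 2

Derivation:
t=0: input=2 -> V=8
t=1: input=1 -> V=9
t=2: input=1 -> V=10
t=3: input=1 -> V=11
t=4: input=2 -> V=15
t=5: input=2 -> V=0 FIRE
t=6: input=2 -> V=8
t=7: input=4 -> V=0 FIRE
t=8: input=0 -> V=0
t=9: input=0 -> V=0
t=10: input=0 -> V=0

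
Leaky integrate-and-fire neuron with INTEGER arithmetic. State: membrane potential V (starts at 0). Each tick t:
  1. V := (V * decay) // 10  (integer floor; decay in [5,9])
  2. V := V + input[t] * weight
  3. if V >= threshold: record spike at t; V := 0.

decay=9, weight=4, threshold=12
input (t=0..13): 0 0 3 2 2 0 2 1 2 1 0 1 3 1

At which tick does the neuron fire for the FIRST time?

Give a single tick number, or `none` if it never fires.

Answer: 2

Derivation:
t=0: input=0 -> V=0
t=1: input=0 -> V=0
t=2: input=3 -> V=0 FIRE
t=3: input=2 -> V=8
t=4: input=2 -> V=0 FIRE
t=5: input=0 -> V=0
t=6: input=2 -> V=8
t=7: input=1 -> V=11
t=8: input=2 -> V=0 FIRE
t=9: input=1 -> V=4
t=10: input=0 -> V=3
t=11: input=1 -> V=6
t=12: input=3 -> V=0 FIRE
t=13: input=1 -> V=4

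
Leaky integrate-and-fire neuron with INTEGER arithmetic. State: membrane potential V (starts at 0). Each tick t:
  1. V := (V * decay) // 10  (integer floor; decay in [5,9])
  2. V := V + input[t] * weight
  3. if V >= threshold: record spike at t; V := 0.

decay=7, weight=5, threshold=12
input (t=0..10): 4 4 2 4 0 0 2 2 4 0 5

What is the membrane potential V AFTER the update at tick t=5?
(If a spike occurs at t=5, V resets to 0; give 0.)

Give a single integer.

t=0: input=4 -> V=0 FIRE
t=1: input=4 -> V=0 FIRE
t=2: input=2 -> V=10
t=3: input=4 -> V=0 FIRE
t=4: input=0 -> V=0
t=5: input=0 -> V=0
t=6: input=2 -> V=10
t=7: input=2 -> V=0 FIRE
t=8: input=4 -> V=0 FIRE
t=9: input=0 -> V=0
t=10: input=5 -> V=0 FIRE

Answer: 0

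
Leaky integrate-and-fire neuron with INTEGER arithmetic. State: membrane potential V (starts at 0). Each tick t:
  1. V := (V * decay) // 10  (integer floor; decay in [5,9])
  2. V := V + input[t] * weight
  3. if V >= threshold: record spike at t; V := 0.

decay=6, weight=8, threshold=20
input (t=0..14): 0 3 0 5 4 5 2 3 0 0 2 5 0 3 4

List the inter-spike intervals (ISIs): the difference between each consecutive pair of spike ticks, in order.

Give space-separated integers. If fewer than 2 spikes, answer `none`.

t=0: input=0 -> V=0
t=1: input=3 -> V=0 FIRE
t=2: input=0 -> V=0
t=3: input=5 -> V=0 FIRE
t=4: input=4 -> V=0 FIRE
t=5: input=5 -> V=0 FIRE
t=6: input=2 -> V=16
t=7: input=3 -> V=0 FIRE
t=8: input=0 -> V=0
t=9: input=0 -> V=0
t=10: input=2 -> V=16
t=11: input=5 -> V=0 FIRE
t=12: input=0 -> V=0
t=13: input=3 -> V=0 FIRE
t=14: input=4 -> V=0 FIRE

Answer: 2 1 1 2 4 2 1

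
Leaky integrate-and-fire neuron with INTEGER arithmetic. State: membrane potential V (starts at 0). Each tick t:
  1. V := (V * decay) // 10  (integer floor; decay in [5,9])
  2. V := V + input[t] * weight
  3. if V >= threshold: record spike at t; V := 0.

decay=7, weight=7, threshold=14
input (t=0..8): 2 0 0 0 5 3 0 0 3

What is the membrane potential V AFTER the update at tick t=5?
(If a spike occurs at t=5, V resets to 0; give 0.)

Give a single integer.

t=0: input=2 -> V=0 FIRE
t=1: input=0 -> V=0
t=2: input=0 -> V=0
t=3: input=0 -> V=0
t=4: input=5 -> V=0 FIRE
t=5: input=3 -> V=0 FIRE
t=6: input=0 -> V=0
t=7: input=0 -> V=0
t=8: input=3 -> V=0 FIRE

Answer: 0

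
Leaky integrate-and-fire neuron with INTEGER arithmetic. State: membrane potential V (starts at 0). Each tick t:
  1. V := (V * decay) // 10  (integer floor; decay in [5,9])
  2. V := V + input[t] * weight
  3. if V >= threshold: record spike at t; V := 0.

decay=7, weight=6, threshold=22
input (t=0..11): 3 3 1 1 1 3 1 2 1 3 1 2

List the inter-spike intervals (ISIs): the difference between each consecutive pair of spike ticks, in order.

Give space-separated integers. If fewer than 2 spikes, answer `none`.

Answer: 4 4

Derivation:
t=0: input=3 -> V=18
t=1: input=3 -> V=0 FIRE
t=2: input=1 -> V=6
t=3: input=1 -> V=10
t=4: input=1 -> V=13
t=5: input=3 -> V=0 FIRE
t=6: input=1 -> V=6
t=7: input=2 -> V=16
t=8: input=1 -> V=17
t=9: input=3 -> V=0 FIRE
t=10: input=1 -> V=6
t=11: input=2 -> V=16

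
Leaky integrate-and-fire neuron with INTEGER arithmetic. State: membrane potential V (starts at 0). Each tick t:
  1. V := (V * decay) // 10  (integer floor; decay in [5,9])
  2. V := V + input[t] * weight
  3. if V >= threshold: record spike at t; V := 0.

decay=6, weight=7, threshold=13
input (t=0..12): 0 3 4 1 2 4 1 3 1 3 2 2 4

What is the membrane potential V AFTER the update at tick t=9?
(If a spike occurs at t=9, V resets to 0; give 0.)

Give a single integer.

Answer: 0

Derivation:
t=0: input=0 -> V=0
t=1: input=3 -> V=0 FIRE
t=2: input=4 -> V=0 FIRE
t=3: input=1 -> V=7
t=4: input=2 -> V=0 FIRE
t=5: input=4 -> V=0 FIRE
t=6: input=1 -> V=7
t=7: input=3 -> V=0 FIRE
t=8: input=1 -> V=7
t=9: input=3 -> V=0 FIRE
t=10: input=2 -> V=0 FIRE
t=11: input=2 -> V=0 FIRE
t=12: input=4 -> V=0 FIRE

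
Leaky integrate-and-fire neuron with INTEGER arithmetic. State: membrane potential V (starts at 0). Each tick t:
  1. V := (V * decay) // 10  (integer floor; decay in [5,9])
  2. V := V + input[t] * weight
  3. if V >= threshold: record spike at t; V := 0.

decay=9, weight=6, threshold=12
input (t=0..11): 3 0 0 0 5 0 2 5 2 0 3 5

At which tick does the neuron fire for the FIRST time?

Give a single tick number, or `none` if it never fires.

t=0: input=3 -> V=0 FIRE
t=1: input=0 -> V=0
t=2: input=0 -> V=0
t=3: input=0 -> V=0
t=4: input=5 -> V=0 FIRE
t=5: input=0 -> V=0
t=6: input=2 -> V=0 FIRE
t=7: input=5 -> V=0 FIRE
t=8: input=2 -> V=0 FIRE
t=9: input=0 -> V=0
t=10: input=3 -> V=0 FIRE
t=11: input=5 -> V=0 FIRE

Answer: 0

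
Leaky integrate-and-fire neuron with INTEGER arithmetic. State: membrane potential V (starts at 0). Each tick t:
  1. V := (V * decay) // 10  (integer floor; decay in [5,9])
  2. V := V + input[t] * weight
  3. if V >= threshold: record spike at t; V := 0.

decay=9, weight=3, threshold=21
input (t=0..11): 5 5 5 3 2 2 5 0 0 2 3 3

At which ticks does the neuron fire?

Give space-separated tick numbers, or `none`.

Answer: 1 3 6 11

Derivation:
t=0: input=5 -> V=15
t=1: input=5 -> V=0 FIRE
t=2: input=5 -> V=15
t=3: input=3 -> V=0 FIRE
t=4: input=2 -> V=6
t=5: input=2 -> V=11
t=6: input=5 -> V=0 FIRE
t=7: input=0 -> V=0
t=8: input=0 -> V=0
t=9: input=2 -> V=6
t=10: input=3 -> V=14
t=11: input=3 -> V=0 FIRE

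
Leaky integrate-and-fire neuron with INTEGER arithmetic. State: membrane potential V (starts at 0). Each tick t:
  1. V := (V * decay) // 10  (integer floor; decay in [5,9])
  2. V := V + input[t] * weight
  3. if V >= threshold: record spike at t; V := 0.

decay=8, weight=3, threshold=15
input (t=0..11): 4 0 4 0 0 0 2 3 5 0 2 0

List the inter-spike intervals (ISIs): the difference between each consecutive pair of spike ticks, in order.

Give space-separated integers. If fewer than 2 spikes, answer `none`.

Answer: 6

Derivation:
t=0: input=4 -> V=12
t=1: input=0 -> V=9
t=2: input=4 -> V=0 FIRE
t=3: input=0 -> V=0
t=4: input=0 -> V=0
t=5: input=0 -> V=0
t=6: input=2 -> V=6
t=7: input=3 -> V=13
t=8: input=5 -> V=0 FIRE
t=9: input=0 -> V=0
t=10: input=2 -> V=6
t=11: input=0 -> V=4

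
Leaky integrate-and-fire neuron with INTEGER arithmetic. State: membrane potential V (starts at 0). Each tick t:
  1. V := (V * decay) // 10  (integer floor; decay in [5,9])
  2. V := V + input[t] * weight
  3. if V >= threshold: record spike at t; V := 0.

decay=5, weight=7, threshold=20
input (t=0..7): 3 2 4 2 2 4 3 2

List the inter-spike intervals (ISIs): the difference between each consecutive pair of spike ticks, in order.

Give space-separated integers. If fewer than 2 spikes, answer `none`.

Answer: 2 2 1 1

Derivation:
t=0: input=3 -> V=0 FIRE
t=1: input=2 -> V=14
t=2: input=4 -> V=0 FIRE
t=3: input=2 -> V=14
t=4: input=2 -> V=0 FIRE
t=5: input=4 -> V=0 FIRE
t=6: input=3 -> V=0 FIRE
t=7: input=2 -> V=14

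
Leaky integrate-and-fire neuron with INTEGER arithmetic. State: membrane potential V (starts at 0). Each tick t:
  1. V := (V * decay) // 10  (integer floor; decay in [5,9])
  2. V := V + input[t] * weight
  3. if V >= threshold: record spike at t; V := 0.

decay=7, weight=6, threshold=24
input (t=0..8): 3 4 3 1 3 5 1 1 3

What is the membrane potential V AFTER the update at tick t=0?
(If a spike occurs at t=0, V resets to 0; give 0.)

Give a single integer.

t=0: input=3 -> V=18
t=1: input=4 -> V=0 FIRE
t=2: input=3 -> V=18
t=3: input=1 -> V=18
t=4: input=3 -> V=0 FIRE
t=5: input=5 -> V=0 FIRE
t=6: input=1 -> V=6
t=7: input=1 -> V=10
t=8: input=3 -> V=0 FIRE

Answer: 18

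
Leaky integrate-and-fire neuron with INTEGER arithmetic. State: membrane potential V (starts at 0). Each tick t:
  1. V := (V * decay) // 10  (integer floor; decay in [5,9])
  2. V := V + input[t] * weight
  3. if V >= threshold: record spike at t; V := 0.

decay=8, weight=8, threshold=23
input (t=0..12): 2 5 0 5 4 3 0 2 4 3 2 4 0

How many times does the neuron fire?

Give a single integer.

t=0: input=2 -> V=16
t=1: input=5 -> V=0 FIRE
t=2: input=0 -> V=0
t=3: input=5 -> V=0 FIRE
t=4: input=4 -> V=0 FIRE
t=5: input=3 -> V=0 FIRE
t=6: input=0 -> V=0
t=7: input=2 -> V=16
t=8: input=4 -> V=0 FIRE
t=9: input=3 -> V=0 FIRE
t=10: input=2 -> V=16
t=11: input=4 -> V=0 FIRE
t=12: input=0 -> V=0

Answer: 7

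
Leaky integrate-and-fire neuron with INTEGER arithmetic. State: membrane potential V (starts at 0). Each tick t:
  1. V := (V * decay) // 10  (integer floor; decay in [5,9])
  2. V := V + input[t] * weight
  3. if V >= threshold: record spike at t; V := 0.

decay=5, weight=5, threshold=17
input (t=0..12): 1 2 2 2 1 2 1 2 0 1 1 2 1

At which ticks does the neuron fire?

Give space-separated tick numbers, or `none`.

Answer: 3

Derivation:
t=0: input=1 -> V=5
t=1: input=2 -> V=12
t=2: input=2 -> V=16
t=3: input=2 -> V=0 FIRE
t=4: input=1 -> V=5
t=5: input=2 -> V=12
t=6: input=1 -> V=11
t=7: input=2 -> V=15
t=8: input=0 -> V=7
t=9: input=1 -> V=8
t=10: input=1 -> V=9
t=11: input=2 -> V=14
t=12: input=1 -> V=12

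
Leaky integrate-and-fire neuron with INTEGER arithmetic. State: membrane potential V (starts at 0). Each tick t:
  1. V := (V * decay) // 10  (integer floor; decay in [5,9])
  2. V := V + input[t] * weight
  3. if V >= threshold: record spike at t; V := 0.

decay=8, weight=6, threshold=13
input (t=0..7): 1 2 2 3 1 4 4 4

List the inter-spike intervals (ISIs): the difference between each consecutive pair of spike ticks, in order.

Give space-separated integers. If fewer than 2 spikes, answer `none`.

t=0: input=1 -> V=6
t=1: input=2 -> V=0 FIRE
t=2: input=2 -> V=12
t=3: input=3 -> V=0 FIRE
t=4: input=1 -> V=6
t=5: input=4 -> V=0 FIRE
t=6: input=4 -> V=0 FIRE
t=7: input=4 -> V=0 FIRE

Answer: 2 2 1 1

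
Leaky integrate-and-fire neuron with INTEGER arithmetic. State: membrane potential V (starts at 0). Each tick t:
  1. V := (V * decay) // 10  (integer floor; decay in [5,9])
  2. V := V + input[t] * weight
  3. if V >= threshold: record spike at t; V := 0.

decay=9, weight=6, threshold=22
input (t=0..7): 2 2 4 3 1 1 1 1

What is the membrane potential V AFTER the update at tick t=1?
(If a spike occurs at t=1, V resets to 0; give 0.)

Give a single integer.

t=0: input=2 -> V=12
t=1: input=2 -> V=0 FIRE
t=2: input=4 -> V=0 FIRE
t=3: input=3 -> V=18
t=4: input=1 -> V=0 FIRE
t=5: input=1 -> V=6
t=6: input=1 -> V=11
t=7: input=1 -> V=15

Answer: 0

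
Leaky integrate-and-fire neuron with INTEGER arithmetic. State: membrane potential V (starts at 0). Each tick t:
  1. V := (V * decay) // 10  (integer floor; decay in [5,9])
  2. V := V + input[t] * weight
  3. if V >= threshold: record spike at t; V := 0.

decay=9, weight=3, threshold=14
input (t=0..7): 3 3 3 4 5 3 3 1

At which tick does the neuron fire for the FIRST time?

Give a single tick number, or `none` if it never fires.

Answer: 1

Derivation:
t=0: input=3 -> V=9
t=1: input=3 -> V=0 FIRE
t=2: input=3 -> V=9
t=3: input=4 -> V=0 FIRE
t=4: input=5 -> V=0 FIRE
t=5: input=3 -> V=9
t=6: input=3 -> V=0 FIRE
t=7: input=1 -> V=3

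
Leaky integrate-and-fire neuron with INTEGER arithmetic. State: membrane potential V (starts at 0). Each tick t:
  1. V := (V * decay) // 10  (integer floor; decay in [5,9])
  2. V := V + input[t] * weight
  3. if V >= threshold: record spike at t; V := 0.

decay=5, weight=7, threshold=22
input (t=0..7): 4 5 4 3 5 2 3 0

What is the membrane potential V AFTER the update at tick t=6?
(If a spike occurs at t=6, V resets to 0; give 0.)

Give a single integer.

Answer: 0

Derivation:
t=0: input=4 -> V=0 FIRE
t=1: input=5 -> V=0 FIRE
t=2: input=4 -> V=0 FIRE
t=3: input=3 -> V=21
t=4: input=5 -> V=0 FIRE
t=5: input=2 -> V=14
t=6: input=3 -> V=0 FIRE
t=7: input=0 -> V=0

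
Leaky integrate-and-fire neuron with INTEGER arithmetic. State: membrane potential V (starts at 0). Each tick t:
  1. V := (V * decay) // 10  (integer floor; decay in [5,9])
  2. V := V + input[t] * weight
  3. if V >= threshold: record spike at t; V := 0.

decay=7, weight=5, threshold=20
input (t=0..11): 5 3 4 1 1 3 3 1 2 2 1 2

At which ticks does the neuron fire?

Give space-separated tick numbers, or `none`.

t=0: input=5 -> V=0 FIRE
t=1: input=3 -> V=15
t=2: input=4 -> V=0 FIRE
t=3: input=1 -> V=5
t=4: input=1 -> V=8
t=5: input=3 -> V=0 FIRE
t=6: input=3 -> V=15
t=7: input=1 -> V=15
t=8: input=2 -> V=0 FIRE
t=9: input=2 -> V=10
t=10: input=1 -> V=12
t=11: input=2 -> V=18

Answer: 0 2 5 8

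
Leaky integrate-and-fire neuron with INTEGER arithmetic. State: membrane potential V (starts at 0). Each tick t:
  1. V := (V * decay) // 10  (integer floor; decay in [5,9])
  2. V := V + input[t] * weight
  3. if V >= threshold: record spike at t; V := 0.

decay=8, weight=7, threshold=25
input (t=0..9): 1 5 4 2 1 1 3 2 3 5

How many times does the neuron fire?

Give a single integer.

Answer: 5

Derivation:
t=0: input=1 -> V=7
t=1: input=5 -> V=0 FIRE
t=2: input=4 -> V=0 FIRE
t=3: input=2 -> V=14
t=4: input=1 -> V=18
t=5: input=1 -> V=21
t=6: input=3 -> V=0 FIRE
t=7: input=2 -> V=14
t=8: input=3 -> V=0 FIRE
t=9: input=5 -> V=0 FIRE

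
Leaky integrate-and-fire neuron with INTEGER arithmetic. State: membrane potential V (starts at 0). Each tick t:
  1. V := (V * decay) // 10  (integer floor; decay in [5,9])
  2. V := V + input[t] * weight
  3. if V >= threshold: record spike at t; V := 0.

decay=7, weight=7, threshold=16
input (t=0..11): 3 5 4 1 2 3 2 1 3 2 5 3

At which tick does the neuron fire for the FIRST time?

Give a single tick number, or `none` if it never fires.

Answer: 0

Derivation:
t=0: input=3 -> V=0 FIRE
t=1: input=5 -> V=0 FIRE
t=2: input=4 -> V=0 FIRE
t=3: input=1 -> V=7
t=4: input=2 -> V=0 FIRE
t=5: input=3 -> V=0 FIRE
t=6: input=2 -> V=14
t=7: input=1 -> V=0 FIRE
t=8: input=3 -> V=0 FIRE
t=9: input=2 -> V=14
t=10: input=5 -> V=0 FIRE
t=11: input=3 -> V=0 FIRE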